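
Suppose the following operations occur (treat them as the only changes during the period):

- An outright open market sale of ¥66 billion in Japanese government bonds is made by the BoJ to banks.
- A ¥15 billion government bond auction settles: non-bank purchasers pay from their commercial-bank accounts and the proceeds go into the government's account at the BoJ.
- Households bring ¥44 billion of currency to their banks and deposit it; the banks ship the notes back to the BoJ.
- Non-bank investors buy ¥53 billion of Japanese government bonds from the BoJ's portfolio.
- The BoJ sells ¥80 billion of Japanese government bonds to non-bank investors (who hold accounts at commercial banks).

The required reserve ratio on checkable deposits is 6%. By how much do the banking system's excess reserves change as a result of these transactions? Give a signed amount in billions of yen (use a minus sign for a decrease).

OMO sale (to banks) ¥66 billion: reserves −¥66B, deposits 0.
Government account inflow ¥15 billion: reserves −¥15B, deposits −¥15B.
Currency deposit ¥44 billion: reserves +¥44B, deposits +¥44B.
Asset sale (to non-banks) ¥53 billion: reserves −¥53B, deposits −¥53B.
Asset sale (to non-banks) ¥80 billion: reserves −¥80B, deposits −¥80B.
Totals: Δreserves = −¥170B, Δdeposits = −¥104B.
Δrequired reserves = 6% × −¥104B = −¥6.24B.
Δexcess reserves = Δreserves − Δrequired = −¥170B − (−¥6.24B) = -¥163.76 billion.

-¥163.76 billion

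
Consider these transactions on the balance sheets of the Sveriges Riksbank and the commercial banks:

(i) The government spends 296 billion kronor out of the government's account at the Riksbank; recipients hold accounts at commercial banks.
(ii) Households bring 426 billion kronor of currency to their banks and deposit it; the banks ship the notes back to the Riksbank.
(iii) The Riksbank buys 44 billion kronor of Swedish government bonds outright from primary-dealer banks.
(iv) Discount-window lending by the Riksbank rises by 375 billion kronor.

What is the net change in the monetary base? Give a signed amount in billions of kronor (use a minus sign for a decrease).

+715 billion

Government spending 296 billion kronor: a non-base liability converts back to reserves → +296B.
Currency deposit 426 billion kronor: just a shift between currency and reserves — both are base money → 0.
OMO purchase (from banks) 44 billion kronor: Riksbank balance sheet expands → +44B.
Discount-window loan 375 billion kronor: Riksbank balance sheet expands → +375B.
Net: 296 + 0 + 44 + 375 = +715 billion.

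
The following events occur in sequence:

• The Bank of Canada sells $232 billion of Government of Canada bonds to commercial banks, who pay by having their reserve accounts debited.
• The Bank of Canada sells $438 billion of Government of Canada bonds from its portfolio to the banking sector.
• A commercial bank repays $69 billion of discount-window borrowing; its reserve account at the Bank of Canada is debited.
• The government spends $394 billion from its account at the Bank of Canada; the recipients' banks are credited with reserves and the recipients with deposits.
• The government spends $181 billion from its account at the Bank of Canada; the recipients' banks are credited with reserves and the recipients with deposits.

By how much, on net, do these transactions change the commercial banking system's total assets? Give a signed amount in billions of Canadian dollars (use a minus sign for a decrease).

Bank of Canada balance sheet:
  Assets:      Securities −$670B, Loans to banks −$69B
  Liabilities: Bank reserves −$164B, Government deposits −$575B
Commercial banking system:
  Assets:      Reserves at CB −$164B, Securities +$670B
  Liabilities: Checkable deposits +$575B, Borrowings from CB −$69B
Change in total bank assets = +$506 billion.

+$506 billion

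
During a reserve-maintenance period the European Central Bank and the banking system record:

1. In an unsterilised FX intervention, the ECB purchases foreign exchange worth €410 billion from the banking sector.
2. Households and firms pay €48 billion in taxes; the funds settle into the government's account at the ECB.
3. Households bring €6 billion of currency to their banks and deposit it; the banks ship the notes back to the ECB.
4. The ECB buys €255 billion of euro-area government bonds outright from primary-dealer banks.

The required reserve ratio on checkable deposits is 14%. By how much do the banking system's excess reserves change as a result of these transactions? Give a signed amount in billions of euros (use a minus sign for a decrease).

FX purchase €410 billion: reserves +€410B, deposits 0.
Government account inflow €48 billion: reserves −€48B, deposits −€48B.
Currency deposit €6 billion: reserves +€6B, deposits +€6B.
OMO purchase (from banks) €255 billion: reserves +€255B, deposits 0.
Totals: Δreserves = +€623B, Δdeposits = −€42B.
Δrequired reserves = 14% × −€42B = −€5.88B.
Δexcess reserves = Δreserves − Δrequired = +€623B − (−€5.88B) = +€628.88 billion.

+€628.88 billion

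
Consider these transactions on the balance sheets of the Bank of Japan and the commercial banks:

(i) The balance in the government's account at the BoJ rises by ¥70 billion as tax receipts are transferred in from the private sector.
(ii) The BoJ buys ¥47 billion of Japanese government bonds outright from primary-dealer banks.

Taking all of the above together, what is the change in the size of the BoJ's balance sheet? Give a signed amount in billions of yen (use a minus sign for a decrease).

Government account inflow ¥70 billion: only the composition of liabilities changes → 0.
OMO purchase (from banks) ¥47 billion: a BoJ asset is acquired → +¥47B.
Net: 0 + 47 = +¥47 billion.

+¥47 billion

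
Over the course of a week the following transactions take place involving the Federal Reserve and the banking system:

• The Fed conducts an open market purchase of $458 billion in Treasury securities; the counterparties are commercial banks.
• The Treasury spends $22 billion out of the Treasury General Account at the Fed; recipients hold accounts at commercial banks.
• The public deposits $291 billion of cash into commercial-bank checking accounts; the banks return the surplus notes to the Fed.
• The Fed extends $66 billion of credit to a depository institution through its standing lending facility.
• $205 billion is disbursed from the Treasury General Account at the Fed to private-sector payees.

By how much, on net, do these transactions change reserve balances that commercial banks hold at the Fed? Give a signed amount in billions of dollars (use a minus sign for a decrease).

OMO purchase (from banks) $458 billion: the Fed pays by crediting reserve accounts → +$458B.
Government spending $22 billion: government payments flow into bank reserve accounts → +$22B.
Currency deposit $291 billion: returned notes are swapped for reserve credit → +$291B.
Discount-window loan $66 billion: the loan is credited to the bank's reserve account → +$66B.
Government spending $205 billion: government payments flow into bank reserve accounts → +$205B.
Net: 458 + 22 + 291 + 66 + 205 = +$1042 billion.

+$1042 billion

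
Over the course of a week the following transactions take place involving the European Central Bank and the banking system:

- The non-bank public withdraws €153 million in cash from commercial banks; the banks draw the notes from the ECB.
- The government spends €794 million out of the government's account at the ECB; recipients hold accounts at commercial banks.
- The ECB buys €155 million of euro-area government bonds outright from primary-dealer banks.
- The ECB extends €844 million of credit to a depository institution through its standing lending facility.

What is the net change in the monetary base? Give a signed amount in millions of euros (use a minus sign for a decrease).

ECB balance sheet:
  Assets:      Securities +€155M, Loans to banks +€844M
  Liabilities: Bank reserves +€1640M, Currency in circulation +€153M, Government deposits −€794M
Monetary base = currency + reserves: +€153M + (+€1640M) = +€1793 million.

+€1793 million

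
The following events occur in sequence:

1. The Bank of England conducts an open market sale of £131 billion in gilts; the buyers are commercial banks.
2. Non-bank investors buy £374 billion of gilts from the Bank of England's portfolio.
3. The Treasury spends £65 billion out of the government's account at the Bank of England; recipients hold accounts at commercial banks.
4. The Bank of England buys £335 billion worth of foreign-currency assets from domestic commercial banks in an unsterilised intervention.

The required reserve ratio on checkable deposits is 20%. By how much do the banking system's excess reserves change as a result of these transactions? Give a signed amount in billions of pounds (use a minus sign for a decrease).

OMO sale (to banks) £131 billion: reserves −£131B, deposits 0.
Asset sale (to non-banks) £374 billion: reserves −£374B, deposits −£374B.
Government spending £65 billion: reserves +£65B, deposits +£65B.
FX purchase £335 billion: reserves +£335B, deposits 0.
Totals: Δreserves = −£105B, Δdeposits = −£309B.
Δrequired reserves = 20% × −£309B = −£61.8B.
Δexcess reserves = Δreserves − Δrequired = −£105B − (−£61.8B) = -£43.2 billion.

-£43.2 billion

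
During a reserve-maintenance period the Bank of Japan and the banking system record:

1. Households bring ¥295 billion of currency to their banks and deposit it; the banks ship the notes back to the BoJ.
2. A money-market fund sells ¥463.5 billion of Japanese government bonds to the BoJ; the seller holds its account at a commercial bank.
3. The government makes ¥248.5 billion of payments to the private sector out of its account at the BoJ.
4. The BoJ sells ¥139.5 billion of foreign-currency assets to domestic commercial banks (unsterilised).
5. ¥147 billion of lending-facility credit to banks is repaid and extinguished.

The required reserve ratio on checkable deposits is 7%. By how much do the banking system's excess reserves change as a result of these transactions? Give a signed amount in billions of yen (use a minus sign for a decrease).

+¥650.01 billion

Currency deposit ¥295 billion: reserves +¥295B, deposits +¥295B.
Asset purchase (from non-banks) ¥463.5 billion: reserves +¥463.5B, deposits +¥463.5B.
Government spending ¥248.5 billion: reserves +¥248.5B, deposits +¥248.5B.
FX sale ¥139.5 billion: reserves −¥139.5B, deposits 0.
Discount-window repayment ¥147 billion: reserves −¥147B, deposits 0.
Totals: Δreserves = +¥720.5B, Δdeposits = +¥1007B.
Δrequired reserves = 7% × +¥1007B = +¥70.49B.
Δexcess reserves = Δreserves − Δrequired = +¥720.5B − (+¥70.49B) = +¥650.01 billion.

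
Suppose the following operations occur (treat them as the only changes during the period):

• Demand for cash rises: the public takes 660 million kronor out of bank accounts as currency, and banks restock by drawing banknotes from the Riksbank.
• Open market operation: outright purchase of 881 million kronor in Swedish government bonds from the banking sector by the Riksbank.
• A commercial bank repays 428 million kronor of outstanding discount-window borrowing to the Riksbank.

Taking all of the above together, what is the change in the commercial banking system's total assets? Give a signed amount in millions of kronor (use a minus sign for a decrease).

Riksbank balance sheet:
  Assets:      Securities +881M, Loans to banks −428M
  Liabilities: Bank reserves −207M, Currency in circulation +660M
Commercial banking system:
  Assets:      Reserves at CB −207M, Securities −881M
  Liabilities: Checkable deposits −660M, Borrowings from CB −428M
Change in total bank assets = -1088 million.

-1088 million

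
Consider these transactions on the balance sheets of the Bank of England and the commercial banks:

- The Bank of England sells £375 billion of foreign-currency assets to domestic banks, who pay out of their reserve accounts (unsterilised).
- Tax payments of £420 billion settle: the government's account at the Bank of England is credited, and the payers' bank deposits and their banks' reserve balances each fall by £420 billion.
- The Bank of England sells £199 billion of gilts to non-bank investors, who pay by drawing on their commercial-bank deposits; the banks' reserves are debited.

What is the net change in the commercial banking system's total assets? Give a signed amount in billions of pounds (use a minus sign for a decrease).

Bank of England balance sheet:
  Assets:      Securities −£199B, Foreign assets −£375B
  Liabilities: Bank reserves −£994B, Government deposits +£420B
Commercial banking system:
  Assets:      Reserves at CB −£994B, Foreign assets +£375B
  Liabilities: Checkable deposits −£619B
Change in total bank assets = -£619 billion.

-£619 billion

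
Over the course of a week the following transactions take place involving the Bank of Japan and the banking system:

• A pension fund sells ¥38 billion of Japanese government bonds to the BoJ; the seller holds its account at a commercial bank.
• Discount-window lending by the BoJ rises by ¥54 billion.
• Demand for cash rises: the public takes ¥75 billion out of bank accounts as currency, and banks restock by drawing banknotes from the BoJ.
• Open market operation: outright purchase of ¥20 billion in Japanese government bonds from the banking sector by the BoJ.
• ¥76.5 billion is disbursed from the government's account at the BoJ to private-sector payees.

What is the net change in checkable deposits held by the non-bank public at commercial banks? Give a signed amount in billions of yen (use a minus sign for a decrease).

+¥39.5 billion

BoJ balance sheet:
  Assets:      Securities +¥58B, Loans to banks +¥54B
  Liabilities: Bank reserves +¥113.5B, Currency in circulation +¥75B, Government deposits −¥76.5B
Commercial banking system:
  Assets:      Reserves at CB +¥113.5B, Securities −¥20B
  Liabilities: Checkable deposits +¥39.5B, Borrowings from CB +¥54B
So the change in checkable deposits held by the non-bank public at commercial banks is +¥39.5 billion.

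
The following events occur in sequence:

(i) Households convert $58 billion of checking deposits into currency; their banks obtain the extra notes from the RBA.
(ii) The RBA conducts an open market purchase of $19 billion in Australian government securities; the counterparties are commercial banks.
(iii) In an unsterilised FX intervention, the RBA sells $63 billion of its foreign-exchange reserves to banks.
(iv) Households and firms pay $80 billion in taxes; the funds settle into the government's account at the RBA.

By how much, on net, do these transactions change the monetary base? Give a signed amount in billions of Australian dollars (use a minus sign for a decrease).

-$124 billion

RBA balance sheet:
  Assets:      Securities +$19B, Foreign assets −$63B
  Liabilities: Bank reserves −$182B, Currency in circulation +$58B, Government deposits +$80B
Monetary base = currency + reserves: +$58B + (−$182B) = -$124 billion.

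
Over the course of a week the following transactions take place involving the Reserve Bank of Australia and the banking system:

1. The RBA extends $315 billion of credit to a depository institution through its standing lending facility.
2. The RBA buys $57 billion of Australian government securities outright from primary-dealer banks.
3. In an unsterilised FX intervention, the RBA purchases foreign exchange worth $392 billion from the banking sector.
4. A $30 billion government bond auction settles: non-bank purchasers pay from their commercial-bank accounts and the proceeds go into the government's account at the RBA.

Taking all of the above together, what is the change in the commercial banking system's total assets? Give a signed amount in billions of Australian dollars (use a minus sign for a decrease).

RBA balance sheet:
  Assets:      Securities +$57B, Loans to banks +$315B, Foreign assets +$392B
  Liabilities: Bank reserves +$734B, Government deposits +$30B
Commercial banking system:
  Assets:      Reserves at CB +$734B, Securities −$57B, Foreign assets −$392B
  Liabilities: Checkable deposits −$30B, Borrowings from CB +$315B
Change in total bank assets = +$285 billion.

+$285 billion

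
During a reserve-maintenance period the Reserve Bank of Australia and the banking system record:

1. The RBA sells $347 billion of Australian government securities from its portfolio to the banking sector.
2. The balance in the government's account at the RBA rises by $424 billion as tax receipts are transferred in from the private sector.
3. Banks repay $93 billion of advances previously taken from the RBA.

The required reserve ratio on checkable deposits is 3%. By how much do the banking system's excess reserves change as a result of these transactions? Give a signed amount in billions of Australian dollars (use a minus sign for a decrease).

-$851.28 billion

OMO sale (to banks) $347 billion: reserves −$347B, deposits 0.
Government account inflow $424 billion: reserves −$424B, deposits −$424B.
Discount-window repayment $93 billion: reserves −$93B, deposits 0.
Totals: Δreserves = −$864B, Δdeposits = −$424B.
Δrequired reserves = 3% × −$424B = −$12.72B.
Δexcess reserves = Δreserves − Δrequired = −$864B − (−$12.72B) = -$851.28 billion.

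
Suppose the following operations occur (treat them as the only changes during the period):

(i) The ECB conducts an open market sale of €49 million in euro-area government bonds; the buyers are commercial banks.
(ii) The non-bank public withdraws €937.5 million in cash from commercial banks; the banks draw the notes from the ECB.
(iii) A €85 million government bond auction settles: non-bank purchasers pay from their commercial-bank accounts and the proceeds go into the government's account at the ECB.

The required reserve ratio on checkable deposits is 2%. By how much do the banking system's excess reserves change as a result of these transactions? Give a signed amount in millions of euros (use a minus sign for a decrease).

OMO sale (to banks) €49 million: reserves −€49M, deposits 0.
Currency withdrawal €937.5 million: reserves −€937.5M, deposits −€937.5M.
Government account inflow €85 million: reserves −€85M, deposits −€85M.
Totals: Δreserves = −€1071.5M, Δdeposits = −€1022.5M.
Δrequired reserves = 2% × −€1022.5M = −€20.45M.
Δexcess reserves = Δreserves − Δrequired = −€1071.5M − (−€20.45M) = -€1051.05 million.

-€1051.05 million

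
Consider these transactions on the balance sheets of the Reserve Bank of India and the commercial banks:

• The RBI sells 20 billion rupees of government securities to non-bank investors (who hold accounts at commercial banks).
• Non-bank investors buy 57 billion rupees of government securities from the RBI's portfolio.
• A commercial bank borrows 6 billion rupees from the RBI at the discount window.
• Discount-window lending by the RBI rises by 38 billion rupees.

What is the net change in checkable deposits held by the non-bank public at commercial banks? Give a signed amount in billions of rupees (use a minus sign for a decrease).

-77 billion

Asset sale (to non-banks) 20 billion rupees: non-bank counterparties' bank balances fall → −20B.
Asset sale (to non-banks) 57 billion rupees: non-bank counterparties' bank balances fall → −57B.
Discount-window loan 6 billion rupees: the counterparty is a bank, so public deposits are unchanged → 0.
Discount-window loan 38 billion rupees: the counterparty is a bank, so public deposits are unchanged → 0.
Net: −20 − 57 + 0 + 0 = -77 billion.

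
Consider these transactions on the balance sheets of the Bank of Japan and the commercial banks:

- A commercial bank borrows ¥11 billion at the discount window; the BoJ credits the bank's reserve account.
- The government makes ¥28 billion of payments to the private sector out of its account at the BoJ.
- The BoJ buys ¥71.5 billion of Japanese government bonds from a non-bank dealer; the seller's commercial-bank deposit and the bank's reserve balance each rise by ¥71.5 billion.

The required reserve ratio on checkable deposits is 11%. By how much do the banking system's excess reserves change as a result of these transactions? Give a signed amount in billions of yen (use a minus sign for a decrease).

+¥99.555 billion

Discount-window loan ¥11 billion: reserves +¥11B, deposits 0.
Government spending ¥28 billion: reserves +¥28B, deposits +¥28B.
Asset purchase (from non-banks) ¥71.5 billion: reserves +¥71.5B, deposits +¥71.5B.
Totals: Δreserves = +¥110.5B, Δdeposits = +¥99.5B.
Δrequired reserves = 11% × +¥99.5B = +¥10.945B.
Δexcess reserves = Δreserves − Δrequired = +¥110.5B − (+¥10.945B) = +¥99.555 billion.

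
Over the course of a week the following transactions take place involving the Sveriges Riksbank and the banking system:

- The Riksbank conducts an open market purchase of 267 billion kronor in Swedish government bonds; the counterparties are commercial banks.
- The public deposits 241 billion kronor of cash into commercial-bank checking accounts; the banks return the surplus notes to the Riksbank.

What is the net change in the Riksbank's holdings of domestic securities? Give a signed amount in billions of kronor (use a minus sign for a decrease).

Riksbank balance sheet:
  Assets:      Securities +267B
  Liabilities: Bank reserves +508B, Currency in circulation −241B
Commercial banking system:
  Assets:      Reserves at CB +508B, Securities −267B
  Liabilities: Checkable deposits +241B
So the change in the Riksbank's holdings of domestic securities is +267 billion.

+267 billion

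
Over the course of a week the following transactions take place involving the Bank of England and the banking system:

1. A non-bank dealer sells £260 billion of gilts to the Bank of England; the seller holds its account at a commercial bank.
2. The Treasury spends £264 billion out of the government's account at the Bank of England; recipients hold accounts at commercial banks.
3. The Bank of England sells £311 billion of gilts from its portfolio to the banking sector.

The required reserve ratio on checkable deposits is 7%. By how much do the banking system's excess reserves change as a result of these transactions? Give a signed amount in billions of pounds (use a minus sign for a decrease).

Asset purchase (from non-banks) £260 billion: reserves +£260B, deposits +£260B.
Government spending £264 billion: reserves +£264B, deposits +£264B.
OMO sale (to banks) £311 billion: reserves −£311B, deposits 0.
Totals: Δreserves = +£213B, Δdeposits = +£524B.
Δrequired reserves = 7% × +£524B = +£36.68B.
Δexcess reserves = Δreserves − Δrequired = +£213B − (+£36.68B) = +£176.32 billion.

+£176.32 billion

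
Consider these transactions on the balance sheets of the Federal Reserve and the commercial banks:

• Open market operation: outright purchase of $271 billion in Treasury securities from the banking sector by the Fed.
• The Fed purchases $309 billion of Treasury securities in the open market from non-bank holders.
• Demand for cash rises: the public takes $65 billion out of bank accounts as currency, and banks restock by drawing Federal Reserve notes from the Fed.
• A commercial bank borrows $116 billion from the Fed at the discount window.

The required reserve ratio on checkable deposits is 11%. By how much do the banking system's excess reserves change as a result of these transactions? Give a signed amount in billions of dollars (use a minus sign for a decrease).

OMO purchase (from banks) $271 billion: reserves +$271B, deposits 0.
Asset purchase (from non-banks) $309 billion: reserves +$309B, deposits +$309B.
Currency withdrawal $65 billion: reserves −$65B, deposits −$65B.
Discount-window loan $116 billion: reserves +$116B, deposits 0.
Totals: Δreserves = +$631B, Δdeposits = +$244B.
Δrequired reserves = 11% × +$244B = +$26.84B.
Δexcess reserves = Δreserves − Δrequired = +$631B − (+$26.84B) = +$604.16 billion.

+$604.16 billion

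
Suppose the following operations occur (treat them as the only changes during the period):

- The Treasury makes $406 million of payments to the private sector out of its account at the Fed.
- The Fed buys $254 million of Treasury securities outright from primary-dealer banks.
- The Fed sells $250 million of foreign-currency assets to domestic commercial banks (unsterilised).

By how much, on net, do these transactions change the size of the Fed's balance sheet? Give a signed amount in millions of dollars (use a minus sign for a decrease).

Fed balance sheet:
  Assets:      Securities +$254M, Foreign assets −$250M
  Liabilities: Bank reserves +$410M, Government deposits −$406M
Change in total Fed assets = +$4 million.

+$4 million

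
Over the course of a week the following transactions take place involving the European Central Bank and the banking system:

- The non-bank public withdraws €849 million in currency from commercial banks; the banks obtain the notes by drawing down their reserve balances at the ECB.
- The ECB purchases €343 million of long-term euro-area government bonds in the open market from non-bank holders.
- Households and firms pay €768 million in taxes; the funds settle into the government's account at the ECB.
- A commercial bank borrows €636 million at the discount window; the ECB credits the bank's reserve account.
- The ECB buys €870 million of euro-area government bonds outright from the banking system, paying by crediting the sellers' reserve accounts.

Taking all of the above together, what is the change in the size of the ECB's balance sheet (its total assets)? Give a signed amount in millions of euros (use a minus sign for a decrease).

ECB balance sheet:
  Assets:      Securities +€1213M, Loans to banks +€636M
  Liabilities: Bank reserves +€232M, Currency in circulation +€849M, Government deposits +€768M
Commercial banking system:
  Assets:      Reserves at CB +€232M, Securities −€870M
  Liabilities: Checkable deposits −€1274M, Borrowings from CB +€636M
Change in total ECB assets = +€1849 million.

+€1849 million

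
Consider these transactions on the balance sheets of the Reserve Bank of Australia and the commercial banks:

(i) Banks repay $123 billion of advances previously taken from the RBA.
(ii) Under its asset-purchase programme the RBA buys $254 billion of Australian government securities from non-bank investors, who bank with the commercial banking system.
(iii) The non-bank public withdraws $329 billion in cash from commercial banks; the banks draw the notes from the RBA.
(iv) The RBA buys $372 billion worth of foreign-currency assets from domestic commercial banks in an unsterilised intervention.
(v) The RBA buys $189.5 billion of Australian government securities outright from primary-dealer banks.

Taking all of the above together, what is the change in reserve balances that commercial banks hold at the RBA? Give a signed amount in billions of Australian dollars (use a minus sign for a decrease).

+$363.5 billion

Discount-window repayment $123 billion: repayment is debited from reserves → −$123B.
Asset purchase (from non-banks) $254 billion: the RBA pays by crediting reserve accounts → +$254B.
Currency withdrawal $329 billion: banks swap reserves for currency → −$329B.
FX purchase $372 billion: the RBA pays by crediting reserve accounts → +$372B.
OMO purchase (from banks) $189.5 billion: the RBA pays by crediting reserve accounts → +$189.5B.
Net: −123 + 254 − 329 + 372 + 189.5 = +$363.5 billion.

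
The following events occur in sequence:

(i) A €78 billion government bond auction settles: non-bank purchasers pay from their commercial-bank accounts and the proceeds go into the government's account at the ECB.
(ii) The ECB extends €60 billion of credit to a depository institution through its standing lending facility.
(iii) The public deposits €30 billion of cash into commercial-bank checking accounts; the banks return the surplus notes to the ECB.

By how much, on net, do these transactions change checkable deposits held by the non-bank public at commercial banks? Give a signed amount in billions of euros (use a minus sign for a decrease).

Government account inflow €78 billion: non-bank counterparties' bank balances fall → −€78B.
Discount-window loan €60 billion: the counterparty is a bank, so public deposits are unchanged → 0.
Currency deposit €30 billion: non-bank counterparties' bank balances rise → +€30B.
Net: −78 + 0 + 30 = -€48 billion.

-€48 billion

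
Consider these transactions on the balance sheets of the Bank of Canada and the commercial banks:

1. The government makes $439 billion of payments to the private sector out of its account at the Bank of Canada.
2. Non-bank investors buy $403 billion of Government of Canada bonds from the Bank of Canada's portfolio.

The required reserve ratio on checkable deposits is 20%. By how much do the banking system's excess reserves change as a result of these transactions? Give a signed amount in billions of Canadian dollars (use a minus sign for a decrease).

+$28.8 billion

Government spending $439 billion: reserves +$439B, deposits +$439B.
Asset sale (to non-banks) $403 billion: reserves −$403B, deposits −$403B.
Totals: Δreserves = +$36B, Δdeposits = +$36B.
Δrequired reserves = 20% × +$36B = +$7.2B.
Δexcess reserves = Δreserves − Δrequired = +$36B − (+$7.2B) = +$28.8 billion.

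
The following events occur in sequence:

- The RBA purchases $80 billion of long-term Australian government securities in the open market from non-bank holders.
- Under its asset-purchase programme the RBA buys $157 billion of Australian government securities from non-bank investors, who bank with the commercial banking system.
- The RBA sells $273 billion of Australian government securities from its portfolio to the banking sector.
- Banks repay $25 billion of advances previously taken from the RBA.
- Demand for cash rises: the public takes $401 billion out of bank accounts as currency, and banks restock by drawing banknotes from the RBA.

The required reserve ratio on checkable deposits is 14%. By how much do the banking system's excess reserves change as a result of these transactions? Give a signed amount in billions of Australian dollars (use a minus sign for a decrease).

-$439.04 billion

Asset purchase (from non-banks) $80 billion: reserves +$80B, deposits +$80B.
Asset purchase (from non-banks) $157 billion: reserves +$157B, deposits +$157B.
OMO sale (to banks) $273 billion: reserves −$273B, deposits 0.
Discount-window repayment $25 billion: reserves −$25B, deposits 0.
Currency withdrawal $401 billion: reserves −$401B, deposits −$401B.
Totals: Δreserves = −$462B, Δdeposits = −$164B.
Δrequired reserves = 14% × −$164B = −$22.96B.
Δexcess reserves = Δreserves − Δrequired = −$462B − (−$22.96B) = -$439.04 billion.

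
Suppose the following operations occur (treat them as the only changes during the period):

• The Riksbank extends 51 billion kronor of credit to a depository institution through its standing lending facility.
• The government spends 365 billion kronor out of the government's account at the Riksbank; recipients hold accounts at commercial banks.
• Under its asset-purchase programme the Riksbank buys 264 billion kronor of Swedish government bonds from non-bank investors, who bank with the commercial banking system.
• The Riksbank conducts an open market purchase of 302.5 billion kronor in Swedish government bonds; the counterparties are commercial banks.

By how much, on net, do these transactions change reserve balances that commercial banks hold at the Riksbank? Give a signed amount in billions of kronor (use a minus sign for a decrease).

Riksbank balance sheet:
  Assets:      Securities +566.5B, Loans to banks +51B
  Liabilities: Bank reserves +982.5B, Government deposits −365B
So the change in reserve balances that commercial banks hold at the Riksbank is +982.5 billion.

+982.5 billion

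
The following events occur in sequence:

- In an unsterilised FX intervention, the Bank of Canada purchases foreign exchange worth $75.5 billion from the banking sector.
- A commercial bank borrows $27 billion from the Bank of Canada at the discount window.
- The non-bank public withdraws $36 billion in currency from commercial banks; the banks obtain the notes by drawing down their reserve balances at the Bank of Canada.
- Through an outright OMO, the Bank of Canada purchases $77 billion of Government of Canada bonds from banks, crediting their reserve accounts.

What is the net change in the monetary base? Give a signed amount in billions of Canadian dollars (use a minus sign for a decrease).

FX purchase $75.5 billion: Bank of Canada balance sheet expands → +$75.5B.
Discount-window loan $27 billion: Bank of Canada balance sheet expands → +$27B.
Currency withdrawal $36 billion: just a shift between currency and reserves — both are base money → 0.
OMO purchase (from banks) $77 billion: Bank of Canada balance sheet expands → +$77B.
Net: 75.5 + 27 + 0 + 77 = +$179.5 billion.

+$179.5 billion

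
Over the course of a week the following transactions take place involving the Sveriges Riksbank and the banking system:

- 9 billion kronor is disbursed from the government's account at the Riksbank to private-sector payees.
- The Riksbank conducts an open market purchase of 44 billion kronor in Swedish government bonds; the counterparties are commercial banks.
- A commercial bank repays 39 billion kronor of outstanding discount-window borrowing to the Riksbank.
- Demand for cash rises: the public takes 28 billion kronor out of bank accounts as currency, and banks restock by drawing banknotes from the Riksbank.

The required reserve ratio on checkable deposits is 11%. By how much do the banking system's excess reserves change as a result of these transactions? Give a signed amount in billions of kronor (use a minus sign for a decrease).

-11.91 billion

Government spending 9 billion kronor: reserves +9B, deposits +9B.
OMO purchase (from banks) 44 billion kronor: reserves +44B, deposits 0.
Discount-window repayment 39 billion kronor: reserves −39B, deposits 0.
Currency withdrawal 28 billion kronor: reserves −28B, deposits −28B.
Totals: Δreserves = −14B, Δdeposits = −19B.
Δrequired reserves = 11% × −19B = −2.09B.
Δexcess reserves = Δreserves − Δrequired = −14B − (−2.09B) = -11.91 billion.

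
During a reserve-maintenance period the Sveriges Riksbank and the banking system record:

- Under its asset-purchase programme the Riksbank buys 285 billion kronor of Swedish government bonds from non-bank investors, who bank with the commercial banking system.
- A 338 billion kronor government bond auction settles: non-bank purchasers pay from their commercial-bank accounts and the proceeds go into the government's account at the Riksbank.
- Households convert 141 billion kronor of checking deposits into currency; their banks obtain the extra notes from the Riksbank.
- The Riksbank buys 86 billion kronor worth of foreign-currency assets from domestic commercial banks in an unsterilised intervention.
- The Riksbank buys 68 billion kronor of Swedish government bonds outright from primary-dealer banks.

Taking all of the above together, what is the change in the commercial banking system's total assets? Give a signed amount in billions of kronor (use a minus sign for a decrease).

Asset purchase (from non-banks) 285 billion kronor: bank balance sheets expand → +285B.
Government account inflow 338 billion kronor: bank balance sheets shrink → −338B.
Currency withdrawal 141 billion kronor: bank balance sheets shrink → −141B.
FX purchase 86 billion kronor: just an asset swap on bank balance sheets → 0.
OMO purchase (from banks) 68 billion kronor: just an asset swap on bank balance sheets → 0.
Net: 285 − 338 − 141 + 0 + 0 = -194 billion.

-194 billion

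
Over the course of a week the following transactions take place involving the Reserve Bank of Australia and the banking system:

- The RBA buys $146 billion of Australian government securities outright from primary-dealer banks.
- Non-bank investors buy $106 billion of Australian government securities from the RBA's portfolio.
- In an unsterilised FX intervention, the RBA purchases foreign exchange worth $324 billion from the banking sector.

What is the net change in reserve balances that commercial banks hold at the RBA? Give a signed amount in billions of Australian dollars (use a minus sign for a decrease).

OMO purchase (from banks) $146 billion: the RBA pays by crediting reserve accounts → +$146B.
Asset sale (to non-banks) $106 billion: the non-bank buyers' banks settle from reserves → −$106B.
FX purchase $324 billion: the RBA pays by crediting reserve accounts → +$324B.
Net: 146 − 106 + 324 = +$364 billion.

+$364 billion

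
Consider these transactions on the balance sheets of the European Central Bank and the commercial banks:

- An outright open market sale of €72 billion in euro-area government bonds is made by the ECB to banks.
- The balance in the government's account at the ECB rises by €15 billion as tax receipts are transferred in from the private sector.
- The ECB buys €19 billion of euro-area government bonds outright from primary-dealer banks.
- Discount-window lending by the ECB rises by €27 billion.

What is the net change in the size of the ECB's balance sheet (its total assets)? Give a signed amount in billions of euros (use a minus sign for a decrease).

OMO sale (to banks) €72 billion: an ECB asset is shed → −€72B.
Government account inflow €15 billion: only the composition of liabilities changes → 0.
OMO purchase (from banks) €19 billion: an ECB asset is acquired → +€19B.
Discount-window loan €27 billion: an ECB asset is acquired → +€27B.
Net: −72 + 0 + 19 + 27 = -€26 billion.

-€26 billion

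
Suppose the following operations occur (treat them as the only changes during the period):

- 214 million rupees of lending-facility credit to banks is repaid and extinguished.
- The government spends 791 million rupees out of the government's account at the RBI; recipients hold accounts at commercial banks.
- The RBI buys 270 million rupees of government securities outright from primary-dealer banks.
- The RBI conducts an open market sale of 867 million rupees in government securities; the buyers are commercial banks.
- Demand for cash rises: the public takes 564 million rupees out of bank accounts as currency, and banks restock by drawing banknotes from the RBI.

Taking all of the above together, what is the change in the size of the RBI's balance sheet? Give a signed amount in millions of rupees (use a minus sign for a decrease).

-811 million

RBI balance sheet:
  Assets:      Securities −597M, Loans to banks −214M
  Liabilities: Bank reserves −584M, Currency in circulation +564M, Government deposits −791M
Change in total RBI assets = -811 million.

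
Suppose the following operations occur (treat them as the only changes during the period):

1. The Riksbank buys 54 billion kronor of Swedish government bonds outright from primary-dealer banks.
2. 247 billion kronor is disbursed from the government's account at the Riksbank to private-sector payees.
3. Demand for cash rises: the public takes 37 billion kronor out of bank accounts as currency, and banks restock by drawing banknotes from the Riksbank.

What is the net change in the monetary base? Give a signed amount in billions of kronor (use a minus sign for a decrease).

+301 billion

OMO purchase (from banks) 54 billion kronor: Riksbank balance sheet expands → +54B.
Government spending 247 billion kronor: a non-base liability converts back to reserves → +247B.
Currency withdrawal 37 billion kronor: just a shift between currency and reserves — both are base money → 0.
Net: 54 + 247 + 0 = +301 billion.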